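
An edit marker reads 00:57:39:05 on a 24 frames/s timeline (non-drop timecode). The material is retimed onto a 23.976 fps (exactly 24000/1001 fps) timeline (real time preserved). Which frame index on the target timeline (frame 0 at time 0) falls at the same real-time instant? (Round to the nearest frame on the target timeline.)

frame 82938

Source frame index: (0×3600 + 57×60 + 39) × 24 + 5 = 83021.
Real time: 83021 / (24) = 83021/24 s.
Target frame: (83021/24) × (24000/1001) = 83021000/1001 ≈ 82938.062 → 82938.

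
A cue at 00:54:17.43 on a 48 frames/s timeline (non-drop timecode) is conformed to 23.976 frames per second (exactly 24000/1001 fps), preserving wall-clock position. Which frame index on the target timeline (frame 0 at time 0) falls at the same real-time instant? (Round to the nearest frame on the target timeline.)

Source frame index: (0×3600 + 54×60 + 17) × 48 + 43 = 156379.
Real time: 156379 / (48) = 156379/48 s.
Target frame: (156379/48) × (24000/1001) = 78189500/1001 ≈ 78111.389 → 78111.

frame 78111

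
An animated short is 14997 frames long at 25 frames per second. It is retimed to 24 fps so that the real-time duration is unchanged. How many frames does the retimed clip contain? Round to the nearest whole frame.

Frames at target rate = 14997 × (24) / (25) = 359928/25 ≈ 14397.120.
Nearest whole frame: 14397.

14397 frames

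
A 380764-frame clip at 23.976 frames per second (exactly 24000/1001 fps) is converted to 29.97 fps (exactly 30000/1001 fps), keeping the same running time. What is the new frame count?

Target frames = source frames × (target rate / source rate) = 380764 × (30000/1001)/(24000/1001) = 380764 × 5/4 = 475955.

475955 frames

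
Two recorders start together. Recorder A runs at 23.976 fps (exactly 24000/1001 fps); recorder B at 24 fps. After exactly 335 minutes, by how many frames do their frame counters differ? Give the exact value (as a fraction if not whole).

335 min = 20100 s.
A emits 24000/1001 × 20100 = 482400000/1001 frames; B emits 24 × 20100 = 482400.
Difference = 482400/1001 frames (≈ 481.9181); B is ahead of A.

482400/1001 frames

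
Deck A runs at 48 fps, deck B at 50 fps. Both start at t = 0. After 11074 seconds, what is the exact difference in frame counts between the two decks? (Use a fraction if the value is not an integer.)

A emits 48 × 11074 = 531552 frames; B emits 50 × 11074 = 553700.
Difference = 22148 frames; B is ahead of A.

22148 frames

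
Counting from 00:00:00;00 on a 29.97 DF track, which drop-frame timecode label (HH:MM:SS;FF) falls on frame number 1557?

Each 10-minute DF block holds 10 × 60 × 30 − 9 × 2 = 17982 frames. 1557 ÷ 17982 → 0 full blocks, remainder 1557.
Within the partial block the first minute is 1800 frames and each further minute 1798, so 0 further minute boundaries passed. Total skipped labels = 18 × 0 + 2 × 0 = 0.
Non-drop label index = 1557 + 0 = 1557; at 30 labels/s that is 00:00:51:27, i.e. DF 00:00:51;27.

00:00:51;27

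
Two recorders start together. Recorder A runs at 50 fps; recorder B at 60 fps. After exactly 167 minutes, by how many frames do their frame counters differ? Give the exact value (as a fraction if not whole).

167 min = 10020 s.
A emits 50 × 10020 = 501000 frames; B emits 60 × 10020 = 601200.
Difference = 100200 frames; B is ahead of A.

100200 frames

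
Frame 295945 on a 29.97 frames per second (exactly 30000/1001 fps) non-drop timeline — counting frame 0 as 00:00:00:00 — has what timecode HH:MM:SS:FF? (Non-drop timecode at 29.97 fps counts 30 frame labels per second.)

02:44:24:25

295945 ÷ 30 = 9864 full seconds, remainder 25 frames.
9864 s = 2 h 44 min 24 s.
Timecode: 02:44:24:25.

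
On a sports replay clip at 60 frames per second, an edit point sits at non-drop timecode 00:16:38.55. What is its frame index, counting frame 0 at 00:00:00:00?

Total seconds to the label: (0 × 3600 + 16 × 60 + 38) = 998.
Frame index = 998 × 60 + 55 = 59935.

frame 59935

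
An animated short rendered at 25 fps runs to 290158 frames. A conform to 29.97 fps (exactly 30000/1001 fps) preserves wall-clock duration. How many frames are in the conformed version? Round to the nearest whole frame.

Frames at target rate = 290158 × (30000/1001) / (25) = 31653600/91 ≈ 347841.758.
Nearest whole frame: 347842.

347842 frames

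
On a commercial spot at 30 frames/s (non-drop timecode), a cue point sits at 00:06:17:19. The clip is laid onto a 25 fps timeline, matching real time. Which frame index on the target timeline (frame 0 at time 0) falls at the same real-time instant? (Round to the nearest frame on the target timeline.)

frame 9441

Source frame index: (0×3600 + 6×60 + 17) × 30 + 19 = 11329.
Real time: 11329 / (30) = 11329/30 s.
Target frame: (11329/30) × (25) = 56645/6 ≈ 9440.833 → 9441.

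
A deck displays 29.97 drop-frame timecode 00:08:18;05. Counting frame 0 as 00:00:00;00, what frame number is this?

Complete 10-minute blocks: 0, each 17982 frames → 0.
Remaining 8 whole minutes in the current block: 1800 + 7 × 1798 = 14386 frames.
Within the current minute: 18 × 30 + 5 − 2 = 543 (labels ;00/;01 skipped at this minute). Total = 0 + 14386 + 543 = 14929.

14929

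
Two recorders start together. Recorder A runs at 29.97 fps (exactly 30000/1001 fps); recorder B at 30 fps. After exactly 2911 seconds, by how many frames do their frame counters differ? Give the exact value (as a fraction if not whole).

A emits 30000/1001 × 2911 = 87330000/1001 frames; B emits 30 × 2911 = 87330.
Difference = 87330/1001 frames (≈ 87.2428); B is ahead of A.

87330/1001 frames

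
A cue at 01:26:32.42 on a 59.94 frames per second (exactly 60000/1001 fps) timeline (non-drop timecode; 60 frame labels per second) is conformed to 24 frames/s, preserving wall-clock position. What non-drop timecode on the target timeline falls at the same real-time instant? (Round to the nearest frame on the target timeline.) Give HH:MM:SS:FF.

Source frame index: (1×3600 + 26×60 + 32) × 60 + 42 = 311562.
Real time: 311562 / (60000/1001) = 51978927/10000 s.
Target frame: (51978927/10000) × (24) = 155936781/1250 ≈ 124749.425 → 124749.
At 24 labels/s: frame 124749 → 01:26:37:21.

01:26:37:21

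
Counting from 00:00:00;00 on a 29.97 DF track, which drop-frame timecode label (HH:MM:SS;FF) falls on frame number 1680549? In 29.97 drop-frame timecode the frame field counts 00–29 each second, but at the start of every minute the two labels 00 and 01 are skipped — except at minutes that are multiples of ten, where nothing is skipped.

Each 10-minute DF block holds 10 × 60 × 30 − 9 × 2 = 17982 frames. 1680549 ÷ 17982 → 93 full blocks, remainder 8223.
Within the partial block the first minute is 1800 frames and each further minute 1798, so 4 further minute boundaries passed. Total skipped labels = 18 × 93 + 2 × 4 = 1682.
Non-drop label index = 1680549 + 1682 = 1682231; at 30 labels/s that is 15:34:34:11, i.e. DF 15:34:34;11.

15:34:34;11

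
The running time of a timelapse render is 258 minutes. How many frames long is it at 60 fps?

928800 frames

258 min = 15480 s.
Frames = 15480 × 60 = 928800.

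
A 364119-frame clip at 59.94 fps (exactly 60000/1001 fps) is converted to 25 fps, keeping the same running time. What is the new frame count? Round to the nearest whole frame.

Frames at target rate = 364119 × (25) / (60000/1001) = 121494373/800 ≈ 151867.966.
Nearest whole frame: 151868.

151868 frames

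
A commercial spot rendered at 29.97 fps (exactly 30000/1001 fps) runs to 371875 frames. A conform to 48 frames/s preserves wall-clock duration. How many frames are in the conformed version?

Target frames = source frames × (target rate / source rate) = 371875 × (48)/(30000/1001) = 371875 × 1001/625 = 595595.

595595 frames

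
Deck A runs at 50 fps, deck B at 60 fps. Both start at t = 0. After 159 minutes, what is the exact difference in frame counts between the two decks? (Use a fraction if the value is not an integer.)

159 min = 9540 s.
A emits 50 × 9540 = 477000 frames; B emits 60 × 9540 = 572400.
Difference = 95400 frames; B is ahead of A.

95400 frames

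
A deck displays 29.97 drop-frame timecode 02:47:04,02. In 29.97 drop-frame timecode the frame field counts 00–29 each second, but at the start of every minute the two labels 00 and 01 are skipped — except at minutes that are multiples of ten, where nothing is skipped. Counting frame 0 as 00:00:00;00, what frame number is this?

300420

As if non-drop at 30 labels/s: (2 × 3600 + 47 × 60 + 4) × 30 + 2 = 300722.
Minute boundaries passed: 167; those not divisible by 10: 167 − 16 = 151; dropped labels = 2 × 151 = 302.
Actual frame index = 300722 − 302 = 300420.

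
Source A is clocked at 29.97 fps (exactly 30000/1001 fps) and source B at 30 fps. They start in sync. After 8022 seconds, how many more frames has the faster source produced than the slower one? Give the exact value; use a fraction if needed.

A emits 30000/1001 × 8022 = 34380000/143 frames; B emits 30 × 8022 = 240660.
Difference = 34380/143 frames (≈ 240.4196); B is ahead of A.

34380/143 frames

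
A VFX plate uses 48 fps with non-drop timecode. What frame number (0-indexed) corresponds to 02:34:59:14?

446366

Total seconds to the label: (2 × 3600 + 34 × 60 + 59) = 9299.
Frame index = 9299 × 48 + 14 = 446366.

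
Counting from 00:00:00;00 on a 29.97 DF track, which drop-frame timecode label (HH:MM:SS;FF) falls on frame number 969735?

08:59:16;27

Each 10-minute DF block holds 10 × 60 × 30 − 9 × 2 = 17982 frames. 969735 ÷ 17982 → 53 full blocks, remainder 16689.
Within the partial block the first minute is 1800 frames and each further minute 1798, so 9 further minute boundaries passed. Total skipped labels = 18 × 53 + 2 × 9 = 972.
Non-drop label index = 969735 + 972 = 970707; at 30 labels/s that is 08:59:16:27, i.e. DF 08:59:16;27.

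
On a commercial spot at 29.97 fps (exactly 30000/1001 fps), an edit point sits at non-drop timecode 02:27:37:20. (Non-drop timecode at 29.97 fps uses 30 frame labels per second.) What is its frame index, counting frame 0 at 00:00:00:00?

Total seconds to the label: (2 × 3600 + 27 × 60 + 37) = 8857.
Frame index = 8857 × 30 + 20 = 265730.

265730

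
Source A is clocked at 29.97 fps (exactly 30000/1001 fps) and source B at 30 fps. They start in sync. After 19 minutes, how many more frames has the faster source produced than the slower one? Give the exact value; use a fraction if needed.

34200/1001 frames

19 min = 1140 s.
A emits 30000/1001 × 1140 = 34200000/1001 frames; B emits 30 × 1140 = 34200.
Difference = 34200/1001 frames (≈ 34.1658); B is ahead of A.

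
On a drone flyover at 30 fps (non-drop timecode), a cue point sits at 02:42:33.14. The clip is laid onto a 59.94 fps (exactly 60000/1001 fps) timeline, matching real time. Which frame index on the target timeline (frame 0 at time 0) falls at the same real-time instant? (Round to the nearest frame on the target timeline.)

frame 584623

Source frame index: (2×3600 + 42×60 + 33) × 30 + 14 = 292604.
Real time: 292604 / (30) = 146302/15 s.
Target frame: (146302/15) × (60000/1001) = 45016000/77 ≈ 584623.377 → 584623.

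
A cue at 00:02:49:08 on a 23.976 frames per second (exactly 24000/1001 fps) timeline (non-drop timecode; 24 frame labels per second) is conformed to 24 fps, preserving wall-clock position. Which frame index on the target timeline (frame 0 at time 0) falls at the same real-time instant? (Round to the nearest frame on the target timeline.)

frame 4068

Source frame index: (0×3600 + 2×60 + 49) × 24 + 8 = 4064.
Real time: 4064 / (24000/1001) = 127127/750 s.
Target frame: (127127/750) × (24) = 508508/125 ≈ 4068.064 → 4068.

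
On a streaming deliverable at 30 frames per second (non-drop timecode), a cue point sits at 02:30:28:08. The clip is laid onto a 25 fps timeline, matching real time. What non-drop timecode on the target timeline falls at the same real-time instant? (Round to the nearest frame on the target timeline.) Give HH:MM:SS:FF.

Source frame index: (2×3600 + 30×60 + 28) × 30 + 8 = 270848.
Real time: 270848 / (30) = 135424/15 s.
Target frame: (135424/15) × (25) = 677120/3 ≈ 225706.667 → 225707.
At 25 labels/s: frame 225707 → 02:30:28:07.

02:30:28:07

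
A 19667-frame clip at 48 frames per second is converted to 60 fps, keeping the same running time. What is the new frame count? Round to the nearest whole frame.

24584 frames

Frames at target rate = 19667 × (60) / (48) = 98335/4 ≈ 24583.750.
Nearest whole frame: 24584.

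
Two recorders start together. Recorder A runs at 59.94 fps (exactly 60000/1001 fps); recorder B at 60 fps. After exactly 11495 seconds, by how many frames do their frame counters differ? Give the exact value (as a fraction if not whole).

62700/91 frames

A emits 60000/1001 × 11495 = 62700000/91 frames; B emits 60 × 11495 = 689700.
Difference = 62700/91 frames (≈ 689.0110); B is ahead of A.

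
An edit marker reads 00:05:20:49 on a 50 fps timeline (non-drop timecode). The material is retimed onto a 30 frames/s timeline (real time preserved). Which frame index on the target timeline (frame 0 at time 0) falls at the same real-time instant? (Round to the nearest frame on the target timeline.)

frame 9629

Source frame index: (0×3600 + 5×60 + 20) × 50 + 49 = 16049.
Real time: 16049 / (50) = 16049/50 s.
Target frame: (16049/50) × (30) = 48147/5 ≈ 9629.400 → 9629.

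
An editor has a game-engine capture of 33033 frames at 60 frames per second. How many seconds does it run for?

Running time = 33033 / (60) = 550.55 s.

550.55 seconds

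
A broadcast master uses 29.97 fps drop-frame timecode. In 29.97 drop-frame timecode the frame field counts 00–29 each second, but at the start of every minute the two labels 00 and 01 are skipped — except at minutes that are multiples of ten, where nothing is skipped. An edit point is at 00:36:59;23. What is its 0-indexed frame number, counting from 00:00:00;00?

66527

As if non-drop at 30 labels/s: (0 × 3600 + 36 × 60 + 59) × 30 + 23 = 66593.
Minute boundaries passed: 36; those not divisible by 10: 36 − 3 = 33; dropped labels = 2 × 33 = 66.
Actual frame index = 66593 − 66 = 66527.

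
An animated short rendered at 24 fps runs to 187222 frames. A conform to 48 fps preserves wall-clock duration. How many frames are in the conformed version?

374444 frames

Target frames = source frames × (target rate / source rate) = 187222 × (48)/(24) = 187222 × 2 = 374444.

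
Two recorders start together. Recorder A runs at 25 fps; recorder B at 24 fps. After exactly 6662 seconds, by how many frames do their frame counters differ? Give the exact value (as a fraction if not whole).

6662 frames

A emits 25 × 6662 = 166550 frames; B emits 24 × 6662 = 159888.
Difference = 6662 frames; B is behind A.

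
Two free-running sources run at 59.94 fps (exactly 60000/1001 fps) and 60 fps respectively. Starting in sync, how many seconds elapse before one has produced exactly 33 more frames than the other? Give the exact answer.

550.55 seconds

The gap grows by |60 − 60000/1001| = 60/1001 frames per second.
Time for a 33-frame gap: 33 ÷ (60/1001) = 550.55 s.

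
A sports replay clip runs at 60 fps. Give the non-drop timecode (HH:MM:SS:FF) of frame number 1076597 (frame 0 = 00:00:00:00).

1076597 ÷ 60 = 17943 full seconds, remainder 17 frames.
17943 s = 4 h 59 min 3 s.
Timecode: 04:59:03:17.

04:59:03:17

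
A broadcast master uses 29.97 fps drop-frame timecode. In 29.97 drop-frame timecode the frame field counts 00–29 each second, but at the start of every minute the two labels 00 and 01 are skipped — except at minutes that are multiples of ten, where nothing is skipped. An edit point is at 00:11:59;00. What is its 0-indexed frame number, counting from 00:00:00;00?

Complete 10-minute blocks: 1, each 17982 frames → 17982.
Remaining 1 whole minute in the current block: 1800 + 0 × 1798 = 1800 frames.
Within the current minute: 59 × 30 + 0 − 2 = 1768 (labels ;00/;01 skipped at this minute). Total = 17982 + 1800 + 1768 = 21550.

21550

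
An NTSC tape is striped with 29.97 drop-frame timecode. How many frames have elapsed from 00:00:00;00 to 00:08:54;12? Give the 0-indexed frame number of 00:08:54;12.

Complete 10-minute blocks: 0, each 17982 frames → 0.
Remaining 8 whole minutes in the current block: 1800 + 7 × 1798 = 14386 frames.
Within the current minute: 54 × 30 + 12 − 2 = 1630 (labels ;00/;01 skipped at this minute). Total = 0 + 14386 + 1630 = 16016.

16016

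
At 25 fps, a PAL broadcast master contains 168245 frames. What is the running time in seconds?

Running time = 168245 / (25) = 6729.8 s.

6729.8 seconds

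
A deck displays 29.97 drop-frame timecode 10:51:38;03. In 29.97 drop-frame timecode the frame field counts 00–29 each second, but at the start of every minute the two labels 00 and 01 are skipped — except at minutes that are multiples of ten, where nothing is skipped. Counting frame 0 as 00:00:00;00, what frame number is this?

1171771

As if non-drop at 30 labels/s: (10 × 3600 + 51 × 60 + 38) × 30 + 3 = 1172943.
Minute boundaries passed: 651; those not divisible by 10: 651 − 65 = 586; dropped labels = 2 × 586 = 1172.
Actual frame index = 1172943 − 1172 = 1171771.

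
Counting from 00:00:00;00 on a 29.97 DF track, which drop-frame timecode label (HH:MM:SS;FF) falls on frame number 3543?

00:01:58;05

Each 10-minute DF block holds 10 × 60 × 30 − 9 × 2 = 17982 frames. 3543 ÷ 17982 → 0 full blocks, remainder 3543.
Within the partial block the first minute is 1800 frames and each further minute 1798, so 1 further minute boundary passed. Total skipped labels = 18 × 0 + 2 × 1 = 2.
Non-drop label index = 3543 + 2 = 3545; at 30 labels/s that is 00:01:58:05, i.e. DF 00:01:58;05.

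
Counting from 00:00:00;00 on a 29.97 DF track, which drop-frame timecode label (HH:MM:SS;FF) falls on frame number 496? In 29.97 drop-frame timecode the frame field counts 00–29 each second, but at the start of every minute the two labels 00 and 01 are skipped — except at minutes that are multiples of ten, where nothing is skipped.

Ten DF minutes hold 17982 frames, so frame 496 lies in block 0 (frames 0–17981) with 496 frames into that block.
The block's first minute is 1800 frames and the rest 1798 each; 496 frames reaches minute 0, so 0 × 18 + 0 × 2 = 0 labels have been skipped so far.
Adding those back, label number 496 + 0 = 496 at 30 labels/s is 16 s + 16 f = 0 h 0 min 16 s frame 16, i.e. 00:00:16;16.

00:00:16;16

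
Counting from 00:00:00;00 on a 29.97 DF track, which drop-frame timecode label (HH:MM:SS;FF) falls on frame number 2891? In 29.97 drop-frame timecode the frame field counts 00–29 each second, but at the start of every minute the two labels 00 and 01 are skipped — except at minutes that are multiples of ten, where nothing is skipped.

00:01:36;13

Ten DF minutes hold 17982 frames, so frame 2891 lies in block 0 (frames 0–17981) with 2891 frames into that block.
The block's first minute is 1800 frames and the rest 1798 each; 2891 frames reaches minute 1, so 0 × 18 + 1 × 2 = 2 labels have been skipped so far.
Adding those back, label number 2891 + 2 = 2893 at 30 labels/s is 96 s + 13 f = 0 h 1 min 36 s frame 13, i.e. 00:01:36;13.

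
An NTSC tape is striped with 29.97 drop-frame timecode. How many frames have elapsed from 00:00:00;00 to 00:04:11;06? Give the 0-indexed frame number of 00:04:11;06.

As if non-drop at 30 labels/s: (0 × 3600 + 4 × 60 + 11) × 30 + 6 = 7536.
Minute boundaries passed: 4; those not divisible by 10: 4 − 0 = 4; dropped labels = 2 × 4 = 8.
Actual frame index = 7536 − 8 = 7528.

7528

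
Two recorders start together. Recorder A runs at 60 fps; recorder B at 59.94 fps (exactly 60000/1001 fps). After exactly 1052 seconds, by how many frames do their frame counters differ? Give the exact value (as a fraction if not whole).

A emits 60 × 1052 = 63120 frames; B emits 60000/1001 × 1052 = 63120000/1001.
Difference = 63120/1001 frames (≈ 63.0569); B is behind A.

63120/1001 frames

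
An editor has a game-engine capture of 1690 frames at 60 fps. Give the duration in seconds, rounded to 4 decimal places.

Running time = 1690 × 1/60 = 169/6 s ≈ 28.1667 s.

28.1667 seconds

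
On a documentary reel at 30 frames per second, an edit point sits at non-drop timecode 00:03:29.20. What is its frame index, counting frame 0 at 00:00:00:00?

Total seconds to the label: (0 × 3600 + 3 × 60 + 29) = 209.
Frame index = 209 × 30 + 20 = 6290.

6290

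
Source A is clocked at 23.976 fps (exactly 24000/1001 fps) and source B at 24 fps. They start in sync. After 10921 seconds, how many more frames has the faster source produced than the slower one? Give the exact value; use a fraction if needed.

262104/1001 frames

A emits 24000/1001 × 10921 = 262104000/1001 frames; B emits 24 × 10921 = 262104.
Difference = 262104/1001 frames (≈ 261.8422); B is ahead of A.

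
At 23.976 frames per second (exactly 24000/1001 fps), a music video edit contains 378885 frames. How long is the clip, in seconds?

Running time = 378885 / (24000/1001) = 15802.661875 s.

15802.661875 seconds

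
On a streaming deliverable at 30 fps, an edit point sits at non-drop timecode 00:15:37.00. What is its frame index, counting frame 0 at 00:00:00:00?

28110

Total seconds to the label: (0 × 3600 + 15 × 60 + 37) = 937.
Frame index = 937 × 30 + 0 = 28110.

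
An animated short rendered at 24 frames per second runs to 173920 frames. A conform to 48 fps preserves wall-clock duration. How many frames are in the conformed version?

347840 frames

Target frames = source frames × (target rate / source rate) = 173920 × (48)/(24) = 173920 × 2 = 347840.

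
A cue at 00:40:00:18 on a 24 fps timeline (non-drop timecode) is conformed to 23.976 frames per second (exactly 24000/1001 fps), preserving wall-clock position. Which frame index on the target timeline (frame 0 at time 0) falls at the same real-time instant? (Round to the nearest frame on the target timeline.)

Source frame index: (0×3600 + 40×60 + 0) × 24 + 18 = 57618.
Real time: 57618 / (24) = 9603/4 s.
Target frame: (9603/4) × (24000/1001) = 5238000/91 ≈ 57560.440 → 57560.

frame 57560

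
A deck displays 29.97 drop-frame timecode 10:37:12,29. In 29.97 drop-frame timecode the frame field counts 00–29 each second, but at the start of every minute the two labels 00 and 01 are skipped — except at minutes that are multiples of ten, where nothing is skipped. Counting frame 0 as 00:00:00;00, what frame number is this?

1145841

As if non-drop at 30 labels/s: (10 × 3600 + 37 × 60 + 12) × 30 + 29 = 1146989.
Minute boundaries passed: 637; those not divisible by 10: 637 − 63 = 574; dropped labels = 2 × 574 = 1148.
Actual frame index = 1146989 − 1148 = 1145841.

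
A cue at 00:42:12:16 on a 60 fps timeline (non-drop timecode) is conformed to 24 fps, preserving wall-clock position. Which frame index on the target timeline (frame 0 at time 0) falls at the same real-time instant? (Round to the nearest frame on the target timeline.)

Source frame index: (0×3600 + 42×60 + 12) × 60 + 16 = 151936.
Real time: 151936 / (60) = 37984/15 s.
Target frame: (37984/15) × (24) = 303872/5 ≈ 60774.400 → 60774.

frame 60774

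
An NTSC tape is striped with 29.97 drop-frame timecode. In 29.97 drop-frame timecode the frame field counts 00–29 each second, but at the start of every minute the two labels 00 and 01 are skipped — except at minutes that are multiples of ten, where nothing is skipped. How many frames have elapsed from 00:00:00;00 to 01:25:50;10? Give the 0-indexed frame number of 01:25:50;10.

Complete 10-minute blocks: 8, each 17982 frames → 143856.
Remaining 5 whole minutes in the current block: 1800 + 4 × 1798 = 8992 frames.
Within the current minute: 50 × 30 + 10 − 2 = 1508 (labels ;00/;01 skipped at this minute). Total = 143856 + 8992 + 1508 = 154356.

154356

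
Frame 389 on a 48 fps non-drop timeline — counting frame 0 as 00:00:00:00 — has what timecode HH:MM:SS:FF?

00:00:08:05

389 ÷ 48 = 8 full seconds, remainder 5 frames.
8 s = 0 h 0 min 8 s.
Timecode: 00:00:08:05.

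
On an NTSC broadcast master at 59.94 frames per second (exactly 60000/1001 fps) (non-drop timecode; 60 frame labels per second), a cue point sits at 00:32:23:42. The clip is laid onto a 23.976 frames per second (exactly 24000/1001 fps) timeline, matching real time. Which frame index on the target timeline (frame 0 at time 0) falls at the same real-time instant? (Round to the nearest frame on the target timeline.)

Source frame index: (0×3600 + 32×60 + 23) × 60 + 42 = 116622.
Real time: 116622 / (60000/1001) = 19456437/10000 s.
Target frame: (19456437/10000) × (24000/1001) = 233244/5 ≈ 46648.800 → 46649.

frame 46649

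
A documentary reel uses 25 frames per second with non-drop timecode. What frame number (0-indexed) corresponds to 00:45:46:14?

68664

Total seconds to the label: (0 × 3600 + 45 × 60 + 46) = 2746.
Frame index = 2746 × 25 + 14 = 68664.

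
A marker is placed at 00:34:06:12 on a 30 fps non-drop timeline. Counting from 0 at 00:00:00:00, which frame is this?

Total seconds to the label: (0 × 3600 + 34 × 60 + 6) = 2046.
Frame index = 2046 × 30 + 12 = 61392.

frame 61392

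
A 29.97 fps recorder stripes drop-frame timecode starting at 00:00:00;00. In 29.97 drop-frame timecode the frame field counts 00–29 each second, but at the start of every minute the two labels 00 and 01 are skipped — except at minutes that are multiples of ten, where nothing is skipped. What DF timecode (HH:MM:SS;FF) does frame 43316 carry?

Each 10-minute DF block holds 10 × 60 × 30 − 9 × 2 = 17982 frames. 43316 ÷ 17982 → 2 full blocks, remainder 7352.
Within the partial block the first minute is 1800 frames and each further minute 1798, so 4 further minute boundaries passed. Total skipped labels = 18 × 2 + 2 × 4 = 44.
Non-drop label index = 43316 + 44 = 43360; at 30 labels/s that is 00:24:05:10, i.e. DF 00:24:05;10.

00:24:05;10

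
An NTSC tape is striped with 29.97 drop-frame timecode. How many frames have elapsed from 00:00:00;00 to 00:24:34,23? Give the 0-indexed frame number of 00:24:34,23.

As if non-drop at 30 labels/s: (0 × 3600 + 24 × 60 + 34) × 30 + 23 = 44243.
Minute boundaries passed: 24; those not divisible by 10: 24 − 2 = 22; dropped labels = 2 × 22 = 44.
Actual frame index = 44243 − 44 = 44199.

44199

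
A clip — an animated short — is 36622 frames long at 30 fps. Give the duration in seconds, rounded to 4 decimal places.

1220.7333 seconds

Running time = 36622 × 1/30 = 18311/15 s ≈ 1220.7333 s.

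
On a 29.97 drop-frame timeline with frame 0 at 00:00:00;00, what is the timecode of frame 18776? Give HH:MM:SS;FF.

00:10:26;14

Ten DF minutes hold 17982 frames, so frame 18776 lies in block 1 (frames 17982–35963) with 794 frames into that block.
The block's first minute is 1800 frames and the rest 1798 each; 794 frames reaches minute 0, so 1 × 18 + 0 × 2 = 18 labels have been skipped so far.
Adding those back, label number 18776 + 18 = 18794 at 30 labels/s is 626 s + 14 f = 0 h 10 min 26 s frame 14, i.e. 00:10:26;14.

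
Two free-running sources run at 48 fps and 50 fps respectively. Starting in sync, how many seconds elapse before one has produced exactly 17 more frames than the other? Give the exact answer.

8.5 seconds

The gap grows by |50 − 48| = 2 frames per second.
Time for a 17-frame gap: 17 ÷ (2) = 8.5 s.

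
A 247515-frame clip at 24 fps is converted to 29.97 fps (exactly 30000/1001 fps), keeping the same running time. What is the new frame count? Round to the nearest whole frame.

Frames at target rate = 247515 × (30000/1001) / (24) = 309393750/1001 ≈ 309084.665.
Nearest whole frame: 309085.

309085 frames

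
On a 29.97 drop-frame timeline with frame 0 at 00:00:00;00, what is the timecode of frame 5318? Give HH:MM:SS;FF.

00:02:57;12

Ten DF minutes hold 17982 frames, so frame 5318 lies in block 0 (frames 0–17981) with 5318 frames into that block.
The block's first minute is 1800 frames and the rest 1798 each; 5318 frames reaches minute 2, so 0 × 18 + 2 × 2 = 4 labels have been skipped so far.
Adding those back, label number 5318 + 4 = 5322 at 30 labels/s is 177 s + 12 f = 0 h 2 min 57 s frame 12, i.e. 00:02:57;12.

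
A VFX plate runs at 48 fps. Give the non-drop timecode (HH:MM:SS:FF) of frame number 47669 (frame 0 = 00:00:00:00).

00:16:33:05

47669 ÷ 48 = 993 full seconds, remainder 5 frames.
993 s = 0 h 16 min 33 s.
Timecode: 00:16:33:05.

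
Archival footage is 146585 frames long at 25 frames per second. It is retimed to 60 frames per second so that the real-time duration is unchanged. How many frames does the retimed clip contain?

351804 frames

Target frames = source frames × (target rate / source rate) = 146585 × (60)/(25) = 146585 × 12/5 = 351804.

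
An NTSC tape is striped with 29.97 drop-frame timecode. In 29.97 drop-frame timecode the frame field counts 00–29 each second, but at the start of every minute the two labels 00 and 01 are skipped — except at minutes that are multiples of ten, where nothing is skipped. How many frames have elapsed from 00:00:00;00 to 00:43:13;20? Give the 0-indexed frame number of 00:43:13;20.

Complete 10-minute blocks: 4, each 17982 frames → 71928.
Remaining 3 whole minutes in the current block: 1800 + 2 × 1798 = 5396 frames.
Within the current minute: 13 × 30 + 20 − 2 = 408 (labels ;00/;01 skipped at this minute). Total = 71928 + 5396 + 408 = 77732.

77732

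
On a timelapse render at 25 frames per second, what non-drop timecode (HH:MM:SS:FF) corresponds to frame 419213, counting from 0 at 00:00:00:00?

419213 ÷ 25 = 16768 full seconds, remainder 13 frames.
16768 s = 4 h 39 min 28 s.
Timecode: 04:39:28:13.

04:39:28:13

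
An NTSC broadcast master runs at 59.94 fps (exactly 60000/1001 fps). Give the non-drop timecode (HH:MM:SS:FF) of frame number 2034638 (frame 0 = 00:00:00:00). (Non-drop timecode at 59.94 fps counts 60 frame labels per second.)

09:25:10:38

2034638 ÷ 60 = 33910 full seconds, remainder 38 frames.
33910 s = 9 h 25 min 10 s.
Timecode: 09:25:10:38.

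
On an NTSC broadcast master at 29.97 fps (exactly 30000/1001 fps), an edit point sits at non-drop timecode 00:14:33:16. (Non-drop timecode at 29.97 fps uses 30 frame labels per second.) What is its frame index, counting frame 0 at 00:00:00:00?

Total seconds to the label: (0 × 3600 + 14 × 60 + 33) = 873.
Frame index = 873 × 30 + 16 = 26206.

26206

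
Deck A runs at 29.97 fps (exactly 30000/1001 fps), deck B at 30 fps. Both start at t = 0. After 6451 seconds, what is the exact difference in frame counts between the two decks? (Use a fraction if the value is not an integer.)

A emits 30000/1001 × 6451 = 193530000/1001 frames; B emits 30 × 6451 = 193530.
Difference = 193530/1001 frames (≈ 193.3367); B is ahead of A.

193530/1001 frames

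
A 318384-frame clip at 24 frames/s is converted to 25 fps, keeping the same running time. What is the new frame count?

Target frames = source frames × (target rate / source rate) = 318384 × (25)/(24) = 318384 × 25/24 = 331650.

331650 frames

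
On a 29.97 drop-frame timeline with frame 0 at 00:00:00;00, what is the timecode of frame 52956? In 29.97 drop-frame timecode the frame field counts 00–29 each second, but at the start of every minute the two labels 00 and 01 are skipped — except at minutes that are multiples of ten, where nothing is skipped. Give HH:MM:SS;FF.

Each 10-minute DF block holds 10 × 60 × 30 − 9 × 2 = 17982 frames. 52956 ÷ 17982 → 2 full blocks, remainder 16992.
Within the partial block the first minute is 1800 frames and each further minute 1798, so 9 further minute boundaries passed. Total skipped labels = 18 × 2 + 2 × 9 = 54.
Non-drop label index = 52956 + 54 = 53010; at 30 labels/s that is 00:29:27:00, i.e. DF 00:29:27;00.

00:29:27;00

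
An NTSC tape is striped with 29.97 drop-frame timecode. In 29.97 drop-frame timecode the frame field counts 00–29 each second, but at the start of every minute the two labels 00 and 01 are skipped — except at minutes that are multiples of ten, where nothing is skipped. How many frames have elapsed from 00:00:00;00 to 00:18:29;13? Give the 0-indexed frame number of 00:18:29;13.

Complete 10-minute blocks: 1, each 17982 frames → 17982.
Remaining 8 whole minutes in the current block: 1800 + 7 × 1798 = 14386 frames.
Within the current minute: 29 × 30 + 13 − 2 = 881 (labels ;00/;01 skipped at this minute). Total = 17982 + 14386 + 881 = 33249.

33249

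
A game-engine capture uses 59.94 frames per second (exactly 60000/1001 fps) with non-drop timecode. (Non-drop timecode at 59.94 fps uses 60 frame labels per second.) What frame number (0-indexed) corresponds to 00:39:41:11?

frame 142871

Total seconds to the label: (0 × 3600 + 39 × 60 + 41) = 2381.
Frame index = 2381 × 60 + 11 = 142871.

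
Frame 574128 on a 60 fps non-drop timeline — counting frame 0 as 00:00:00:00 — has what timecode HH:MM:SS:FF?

02:39:28:48

574128 ÷ 60 = 9568 full seconds, remainder 48 frames.
9568 s = 2 h 39 min 28 s.
Timecode: 02:39:28:48.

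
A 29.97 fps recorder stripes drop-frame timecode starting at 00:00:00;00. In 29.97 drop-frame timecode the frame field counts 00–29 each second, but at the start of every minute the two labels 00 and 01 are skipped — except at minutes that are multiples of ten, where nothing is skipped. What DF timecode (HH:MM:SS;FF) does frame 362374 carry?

03:21:31;06

Ten DF minutes hold 17982 frames, so frame 362374 lies in block 20 (frames 359640–377621) with 2734 frames into that block.
The block's first minute is 1800 frames and the rest 1798 each; 2734 frames reaches minute 1, so 20 × 18 + 1 × 2 = 362 labels have been skipped so far.
Adding those back, label number 362374 + 362 = 362736 at 30 labels/s is 12091 s + 6 f = 3 h 21 min 31 s frame 6, i.e. 03:21:31;06.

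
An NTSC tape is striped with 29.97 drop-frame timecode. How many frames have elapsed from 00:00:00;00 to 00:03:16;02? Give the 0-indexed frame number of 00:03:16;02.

5876

As if non-drop at 30 labels/s: (0 × 3600 + 3 × 60 + 16) × 30 + 2 = 5882.
Minute boundaries passed: 3; those not divisible by 10: 3 − 0 = 3; dropped labels = 2 × 3 = 6.
Actual frame index = 5882 − 6 = 5876.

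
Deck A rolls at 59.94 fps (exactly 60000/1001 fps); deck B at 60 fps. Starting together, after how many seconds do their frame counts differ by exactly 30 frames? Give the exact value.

The gap grows by |60 − 60000/1001| = 60/1001 frames per second.
Time for a 30-frame gap: 30 ÷ (60/1001) = 500.5 s.

500.5 seconds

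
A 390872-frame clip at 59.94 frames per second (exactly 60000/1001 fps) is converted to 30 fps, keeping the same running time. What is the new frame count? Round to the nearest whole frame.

195631 frames

Frames at target rate = 390872 × (30) / (60000/1001) = 48907859/250 ≈ 195631.436.
Nearest whole frame: 195631.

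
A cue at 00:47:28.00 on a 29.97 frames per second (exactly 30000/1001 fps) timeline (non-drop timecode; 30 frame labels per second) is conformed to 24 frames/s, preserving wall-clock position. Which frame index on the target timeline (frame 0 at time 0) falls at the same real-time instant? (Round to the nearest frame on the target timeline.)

Source frame index: (0×3600 + 47×60 + 28) × 30 + 0 = 85440.
Real time: 85440 / (30000/1001) = 356356/125 s.
Target frame: (356356/125) × (24) = 8552544/125 ≈ 68420.352 → 68420.

frame 68420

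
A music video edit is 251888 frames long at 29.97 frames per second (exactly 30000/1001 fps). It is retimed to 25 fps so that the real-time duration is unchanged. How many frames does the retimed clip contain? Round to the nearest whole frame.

210117 frames

Frames at target rate = 251888 × (25) / (30000/1001) = 15758743/75 ≈ 210116.573.
Nearest whole frame: 210117.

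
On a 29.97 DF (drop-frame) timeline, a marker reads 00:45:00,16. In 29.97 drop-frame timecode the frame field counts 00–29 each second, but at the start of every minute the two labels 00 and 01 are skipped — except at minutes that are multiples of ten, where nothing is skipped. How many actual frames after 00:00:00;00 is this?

80934

As if non-drop at 30 labels/s: (0 × 3600 + 45 × 60 + 0) × 30 + 16 = 81016.
Minute boundaries passed: 45; those not divisible by 10: 45 − 4 = 41; dropped labels = 2 × 41 = 82.
Actual frame index = 81016 − 82 = 80934.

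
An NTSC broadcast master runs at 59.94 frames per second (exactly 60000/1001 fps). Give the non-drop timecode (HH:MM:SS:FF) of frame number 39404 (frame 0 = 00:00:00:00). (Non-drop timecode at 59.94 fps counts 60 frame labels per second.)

00:10:56:44

39404 ÷ 60 = 656 full seconds, remainder 44 frames.
656 s = 0 h 10 min 56 s.
Timecode: 00:10:56:44.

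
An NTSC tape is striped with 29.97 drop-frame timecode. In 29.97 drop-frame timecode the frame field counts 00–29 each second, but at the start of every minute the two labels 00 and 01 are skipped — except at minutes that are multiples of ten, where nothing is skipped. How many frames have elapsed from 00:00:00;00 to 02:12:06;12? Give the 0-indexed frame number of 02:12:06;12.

Complete 10-minute blocks: 13, each 17982 frames → 233766.
Remaining 2 whole minutes in the current block: 1800 + 1 × 1798 = 3598 frames.
Within the current minute: 6 × 30 + 12 − 2 = 190 (labels ;00/;01 skipped at this minute). Total = 233766 + 3598 + 190 = 237554.

237554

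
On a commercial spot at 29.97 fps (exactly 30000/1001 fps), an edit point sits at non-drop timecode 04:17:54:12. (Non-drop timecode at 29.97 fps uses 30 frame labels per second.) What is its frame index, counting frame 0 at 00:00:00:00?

frame 464232

Total seconds to the label: (4 × 3600 + 17 × 60 + 54) = 15474.
Frame index = 15474 × 30 + 12 = 464232.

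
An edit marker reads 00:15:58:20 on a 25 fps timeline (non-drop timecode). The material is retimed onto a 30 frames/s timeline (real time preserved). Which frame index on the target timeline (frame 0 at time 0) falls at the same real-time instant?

frame 28764

Source frame index: (0×3600 + 15×60 + 58) × 25 + 20 = 23970.
Real time: 23970 / (25) = 4794/5 s.
Target frame: (4794/5) × (30) = 28764.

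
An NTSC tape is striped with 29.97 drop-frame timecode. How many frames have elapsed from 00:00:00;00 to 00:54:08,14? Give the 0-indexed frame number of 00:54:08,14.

Complete 10-minute blocks: 5, each 17982 frames → 89910.
Remaining 4 whole minutes in the current block: 1800 + 3 × 1798 = 7194 frames.
Within the current minute: 8 × 30 + 14 − 2 = 252 (labels ;00/;01 skipped at this minute). Total = 89910 + 7194 + 252 = 97356.

97356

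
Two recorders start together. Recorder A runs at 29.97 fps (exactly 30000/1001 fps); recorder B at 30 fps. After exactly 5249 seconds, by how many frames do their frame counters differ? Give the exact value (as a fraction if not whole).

157470/1001 frames

A emits 30000/1001 × 5249 = 157470000/1001 frames; B emits 30 × 5249 = 157470.
Difference = 157470/1001 frames (≈ 157.3127); B is ahead of A.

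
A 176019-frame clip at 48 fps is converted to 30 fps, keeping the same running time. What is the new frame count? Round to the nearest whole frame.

110012 frames

Frames at target rate = 176019 × (30) / (48) = 880095/8 ≈ 110011.875.
Nearest whole frame: 110012.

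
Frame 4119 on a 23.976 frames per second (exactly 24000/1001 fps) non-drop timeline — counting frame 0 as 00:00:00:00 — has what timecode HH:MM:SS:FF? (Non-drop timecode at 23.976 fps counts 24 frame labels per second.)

4119 ÷ 24 = 171 full seconds, remainder 15 frames.
171 s = 0 h 2 min 51 s.
Timecode: 00:02:51:15.

00:02:51:15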